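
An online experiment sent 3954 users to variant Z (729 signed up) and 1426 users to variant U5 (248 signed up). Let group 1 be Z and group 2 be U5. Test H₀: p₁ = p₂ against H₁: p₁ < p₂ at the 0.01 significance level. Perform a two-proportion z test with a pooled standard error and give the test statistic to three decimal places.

z = 0.878

p̂₁ = 729/3954 = 0.18437, p̂₂ = 248/1426 = 0.17391.
Pooled p̂ = (729+248)/(3954+1426) = 977/5380 = 0.18160.
SE = √(0.14862 × 0.000954171) = 0.01191.
z = (0.18437 − 0.17391)/0.01191 = 0.01046/0.01191 = 0.878.
p-value = P(Z < 0.878) ≈ 0.8101; since p > α = 0.01, fail to reject H₀.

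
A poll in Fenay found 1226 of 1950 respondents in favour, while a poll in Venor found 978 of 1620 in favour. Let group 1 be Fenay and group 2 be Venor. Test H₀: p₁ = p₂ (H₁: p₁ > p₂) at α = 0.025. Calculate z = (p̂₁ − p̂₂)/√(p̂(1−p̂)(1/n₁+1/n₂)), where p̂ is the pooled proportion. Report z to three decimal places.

z = 1.531

p̂₁ = 1226/1950 = 0.62872, p̂₂ = 978/1620 = 0.60370.
Pooled p̂ = (1226+978)/(1950+1620) = 2204/3570 = 0.61737.
SE = √(0.236225 × 0.0011301) = 0.01634.
z = (0.62872 − 0.60370)/0.01634 = 0.02502/0.01634 = 1.531.
p-value = P(Z > 1.531) ≈ 0.0629; since p > α = 0.025, fail to reject H₀.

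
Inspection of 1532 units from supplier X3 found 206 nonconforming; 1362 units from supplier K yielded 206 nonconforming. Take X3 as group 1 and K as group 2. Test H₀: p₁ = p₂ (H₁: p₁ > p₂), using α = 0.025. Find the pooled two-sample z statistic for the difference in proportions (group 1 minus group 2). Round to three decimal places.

z = -1.290

p̂₁ = 206/1532 = 0.134465, p̂₂ = 206/1362 = 0.151248.
Pooled p̂ = (206+206)/(1532+1362) = 412/2894 = 0.142364.
SE = √(0.122096 × 0.00138696) = 0.013013.
z = (0.134465 − 0.151248)/0.013013 = -0.016783/0.013013 = -1.290.
p-value = P(Z > -1.290) ≈ 0.9014; since p > α = 0.025, fail to reject H₀.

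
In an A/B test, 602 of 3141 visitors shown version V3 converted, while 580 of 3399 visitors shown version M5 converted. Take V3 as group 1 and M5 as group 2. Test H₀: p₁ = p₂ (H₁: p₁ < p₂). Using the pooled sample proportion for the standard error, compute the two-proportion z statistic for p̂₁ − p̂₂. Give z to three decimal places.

p̂₁ = 602/3141 = 0.191659, p̂₂ = 580/3399 = 0.170638.
Pooled p̂ = (602+580)/(3141+3399) = 1182/6540 = 0.180734.
SE = √(0.148069 × 0.000612574) = 0.009524.
z = (0.191659 − 0.170638)/0.009524 = 0.021021/0.009524 = 2.207.

z = 2.207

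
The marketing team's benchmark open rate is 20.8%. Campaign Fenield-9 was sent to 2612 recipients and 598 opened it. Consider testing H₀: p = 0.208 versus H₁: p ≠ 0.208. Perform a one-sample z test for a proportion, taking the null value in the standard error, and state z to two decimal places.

z = 2.64

p̂ = 598/2612 = 0.22894.
Standard error under H₀: √(0.208×0.792/2612) = 0.00794.
z = (0.22894 − 0.208)/0.00794 = 0.02094/0.00794 = 2.64.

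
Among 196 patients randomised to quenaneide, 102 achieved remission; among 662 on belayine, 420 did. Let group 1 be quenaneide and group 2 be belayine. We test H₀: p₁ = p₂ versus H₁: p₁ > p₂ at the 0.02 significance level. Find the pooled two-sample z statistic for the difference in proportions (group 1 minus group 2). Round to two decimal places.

z = -2.87

p̂₁ = 102/196 = 0.5204, p̂₂ = 420/662 = 0.6344.
Pooled p̂ = (102+420)/(196+662) = 522/858 = 0.6084.
SE = √(p̂(1−p̂)(1/n₁+1/n₂)) = √(0.6084·0.3916·0.00661261) = √(0.00157546) = 0.0397.
z = (0.5204 − 0.6344)/0.0397 = -0.1140/0.0397 = -2.87.
p-value = P(Z > -2.873) ≈ 0.9980, so at α = 0.02 we fail to reject H₀.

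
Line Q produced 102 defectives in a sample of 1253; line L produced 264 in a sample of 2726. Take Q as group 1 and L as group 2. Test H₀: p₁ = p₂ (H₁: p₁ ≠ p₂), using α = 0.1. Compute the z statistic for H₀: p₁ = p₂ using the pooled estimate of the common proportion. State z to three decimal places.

z = -1.565

p̂₁ = 102/1253 ≈ 0.081405, p̂₂ = 264/2726 ≈ 0.096845.
Pooled p̂ = (102+264)/(1253+2726) = 366/3979 = 0.091983.
SE = √(p̂(1−p̂)(1/n₁+1/n₂)) = √(0.091983·0.908017·0.00116492) = √(9.72967e-05) = 0.009864.
z = (0.081405 − 0.096845)/0.009864 = -0.015440/0.009864 = -1.565.
p-value = 2·P(Z > 1.565) ≈ 0.1175; since p > α = 0.1, fail to reject H₀.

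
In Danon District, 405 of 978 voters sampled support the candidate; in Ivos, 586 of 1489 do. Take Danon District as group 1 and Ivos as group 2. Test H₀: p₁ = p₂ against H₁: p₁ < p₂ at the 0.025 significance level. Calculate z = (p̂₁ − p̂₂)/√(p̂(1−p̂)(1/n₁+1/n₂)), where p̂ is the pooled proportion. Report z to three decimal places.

p̂₁ = 405/978 = 0.41411, p̂₂ = 586/1489 = 0.39355.
Pooled p̂ = (405+586)/(978+1489) = 991/2467 = 0.40170.
SE = √(0.240338 × 0.00169409) = 0.02018.
z = (0.41411 − 0.39355)/0.02018 = 0.02056/0.02018 = 1.019.
p-value = P(Z < 1.019) ≈ 0.8459; since p > α = 0.025, fail to reject H₀.

z = 1.019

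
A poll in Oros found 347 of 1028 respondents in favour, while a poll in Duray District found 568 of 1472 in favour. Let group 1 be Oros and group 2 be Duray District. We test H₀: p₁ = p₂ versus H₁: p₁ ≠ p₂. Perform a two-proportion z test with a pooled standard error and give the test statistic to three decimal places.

z = -2.468

p̂₁ = 347/1028 ≈ 0.33755, p̂₂ = 568/1472 ≈ 0.38587.
Pooled p̂ = (347+568)/(1028+1472) = 915/2500 = 0.36600.
SE = √(p̂(1−p̂)(1/n₁+1/n₂)) = √(0.36600·0.63400·0.00165211) = √(0.000383362) = 0.01958.
z = (0.33755 − 0.38587)/0.01958 = -0.04832/0.01958 = -2.468.
Two-sided p-value ≈ 2·Φ(−2.468) = 0.0136.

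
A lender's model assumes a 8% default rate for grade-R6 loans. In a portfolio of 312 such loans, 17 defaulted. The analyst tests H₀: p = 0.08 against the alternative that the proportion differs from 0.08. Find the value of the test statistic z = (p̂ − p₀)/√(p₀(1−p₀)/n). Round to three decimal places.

p̂ = 17/312 ≈ 0.05449.
Under H₀, SE = √(0.08·0.92/312) = √(0.000235897) = 0.01536.
z = (0.05449 − 0.08)/0.01536 = -0.02551/0.01536 = -1.661.
Two-sided p-value ≈ 2·Φ(−1.661) = 0.0967.

z = -1.661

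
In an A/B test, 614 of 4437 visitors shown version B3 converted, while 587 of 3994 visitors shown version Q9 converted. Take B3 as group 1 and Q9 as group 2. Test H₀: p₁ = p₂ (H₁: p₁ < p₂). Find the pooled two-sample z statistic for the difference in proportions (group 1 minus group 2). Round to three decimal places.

p̂₁ = 614/4437 = 0.13838, p̂₂ = 587/3994 = 0.14697.
Pooled p̂ = (614+587)/(4437+3994) = 1201/8431 = 0.14245.
SE = √(0.122158 × 0.000475753) = 0.00762.
z = (0.13838 − 0.14697)/0.00762 = -0.00859/0.00762 = -1.127.

z = -1.127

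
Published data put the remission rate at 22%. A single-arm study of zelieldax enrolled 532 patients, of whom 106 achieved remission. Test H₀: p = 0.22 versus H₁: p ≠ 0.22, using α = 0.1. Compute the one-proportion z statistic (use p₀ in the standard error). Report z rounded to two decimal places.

z = -1.16

p̂ = 106/532 = 0.1992.
Under H₀, SE = √(0.22·0.78/532) = √(0.000322556) = 0.0180.
z = (0.1992 − 0.22)/0.0180 = -0.0208/0.0180 = -1.16.
Two-sided p-value ≈ 2·Φ(−1.155) = 0.2479. With α = 0.1, fail to reject H₀.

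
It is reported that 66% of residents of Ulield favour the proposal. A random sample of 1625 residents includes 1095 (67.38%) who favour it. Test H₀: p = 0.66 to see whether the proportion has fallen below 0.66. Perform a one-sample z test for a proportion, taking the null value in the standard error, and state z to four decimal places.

p̂ = 1095/1625 ≈ 0.673846.
SE = √(p₀(1−p₀)/n) = √(0.2244/1625) = 0.011751.
z = (0.673846 − 0.66)/0.011751 = 0.013846/0.011751 = 1.1783.

z = 1.1783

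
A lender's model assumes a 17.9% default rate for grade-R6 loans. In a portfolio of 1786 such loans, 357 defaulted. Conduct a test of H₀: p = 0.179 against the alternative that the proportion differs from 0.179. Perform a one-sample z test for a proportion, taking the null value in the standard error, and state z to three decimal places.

z = 2.303

p̂ = 357/1786 ≈ 0.19989.
SE = √(p₀(1−p₀)/n) = √(0.14696/1786) = 0.00907.
z = (0.19989 − 0.179)/0.00907 = 0.02089/0.00907 = 2.303.
p-value = 2·P(Z > 2.303) ≈ 0.0213.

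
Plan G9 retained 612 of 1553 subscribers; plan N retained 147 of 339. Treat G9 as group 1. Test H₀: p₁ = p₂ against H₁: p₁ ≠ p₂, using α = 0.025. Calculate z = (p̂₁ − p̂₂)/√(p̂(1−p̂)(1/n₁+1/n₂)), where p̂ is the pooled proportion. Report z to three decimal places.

p̂₁ = 612/1553 ≈ 0.39408, p̂₂ = 147/339 ≈ 0.43363.
Pooled p̂ = (612+147)/(1553+339) = 759/1892 = 0.40116.
SE = √(p̂(1−p̂)(1/n₁+1/n₂)) = √(0.40116·0.59884·0.00359377) = √(0.000863335) = 0.02938.
z = (0.39408 − 0.43363)/0.02938 = -0.03955/0.02938 = -1.346.
p-value = 2·P(Z > 1.346) ≈ 0.1783; since p > α = 0.025, fail to reject H₀.

z = -1.346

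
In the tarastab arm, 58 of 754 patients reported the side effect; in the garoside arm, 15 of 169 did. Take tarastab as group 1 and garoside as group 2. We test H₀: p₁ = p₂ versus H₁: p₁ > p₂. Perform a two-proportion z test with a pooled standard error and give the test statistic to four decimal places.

z = -0.5152

p̂₁ = 58/754 = 0.076923, p̂₂ = 15/169 = 0.088757.
Pooled p̂ = (58+15)/(754+169) = 73/923 = 0.079090.
SE = √(p̂(1−p̂)(1/n₁+1/n₂)) = √(0.079090·0.920910·0.00724342) = √(0.000527572) = 0.022969.
z = (0.076923 − 0.088757)/0.022969 = -0.011834/0.022969 = -0.5152.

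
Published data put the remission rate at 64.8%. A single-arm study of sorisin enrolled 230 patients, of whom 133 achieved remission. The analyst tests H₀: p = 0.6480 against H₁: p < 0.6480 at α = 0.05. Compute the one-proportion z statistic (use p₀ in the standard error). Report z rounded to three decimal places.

z = -2.215

p̂ = 133/230 ≈ 0.57826.
SE = √(p₀(1−p₀)/n) = √(0.2281/230) = 0.03149.
z = (0.57826 − 0.648)/0.03149 = -0.06974/0.03149 = -2.215.
p-value = P(Z < -2.215) ≈ 0.0134; since p < α = 0.05, reject H₀.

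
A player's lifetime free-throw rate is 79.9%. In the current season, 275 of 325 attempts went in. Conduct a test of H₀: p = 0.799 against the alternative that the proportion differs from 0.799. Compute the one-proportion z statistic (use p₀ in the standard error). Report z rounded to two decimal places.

p̂ = 275/325 ≈ 0.84615.
SE = √(p₀(1−p₀)/n) = √(0.1606/325) = 0.02223.
z = (0.84615 − 0.799)/0.02223 = 0.04715/0.02223 = 2.12.

z = 2.12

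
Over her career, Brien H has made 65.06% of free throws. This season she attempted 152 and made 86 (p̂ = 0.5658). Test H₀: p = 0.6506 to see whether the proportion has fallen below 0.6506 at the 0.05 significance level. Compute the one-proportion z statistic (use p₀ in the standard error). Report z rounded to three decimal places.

p̂ = 86/152 = 0.56579.
SE = √(p₀(1−p₀)/n) = √(0.22732/152) = 0.03867.
z = (0.56579 − 0.6506)/0.03867 = -0.08481/0.03867 = -2.193.
p-value = P(Z < -2.193) ≈ 0.0142; since p < α = 0.05, reject H₀.

z = -2.193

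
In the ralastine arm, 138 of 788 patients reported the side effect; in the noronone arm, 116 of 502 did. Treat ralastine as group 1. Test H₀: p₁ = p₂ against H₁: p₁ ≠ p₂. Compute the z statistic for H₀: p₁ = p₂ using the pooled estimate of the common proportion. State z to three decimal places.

p̂₁ = 138/788 ≈ 0.17513, p̂₂ = 116/502 ≈ 0.23108.
Pooled p̂ = (138+116)/(788+502) = 254/1290 = 0.19690.
SE = √(p̂(1−p̂)(1/n₁+1/n₂)) = √(0.19690·0.80310·0.00326107) = √(0.000515672) = 0.02271.
z = (0.17513 − 0.23108)/0.02271 = -0.05595/0.02271 = -2.464.

z = -2.464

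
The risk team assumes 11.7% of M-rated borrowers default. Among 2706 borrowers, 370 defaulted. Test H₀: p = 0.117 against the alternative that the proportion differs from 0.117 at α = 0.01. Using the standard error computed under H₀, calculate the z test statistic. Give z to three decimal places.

z = 3.194

p̂ = 370/2706 ≈ 0.136733.
SE = √(p₀(1−p₀)/n) = √(0.10331/2706) = 0.006179.
z = (0.136733 − 0.117)/0.006179 = 0.019733/0.006179 = 3.194.
p-value = 2·P(Z > 3.194) ≈ 0.0014; since p < α = 0.01, reject H₀.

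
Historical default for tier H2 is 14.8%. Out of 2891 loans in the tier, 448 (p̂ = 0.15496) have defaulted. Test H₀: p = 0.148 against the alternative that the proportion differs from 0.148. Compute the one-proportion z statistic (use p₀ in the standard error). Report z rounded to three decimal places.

z = 1.054

p̂ = 448/2891 ≈ 0.1549637.
Under H₀, SE = √(0.148·0.852/2891) = √(4.36167e-05) = 0.0066043.
z = (0.1549637 − 0.148)/0.0066043 = 0.0069637/0.0066043 = 1.054.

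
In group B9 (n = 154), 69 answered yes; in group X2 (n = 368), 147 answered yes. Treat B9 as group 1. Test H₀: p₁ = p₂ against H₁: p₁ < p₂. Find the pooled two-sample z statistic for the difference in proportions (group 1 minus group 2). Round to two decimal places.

z = 1.03

p̂₁ = 69/154 = 0.4481, p̂₂ = 147/368 = 0.3995.
Pooled p̂ = (69+147)/(154+368) = 216/522 = 0.4138.
SE = √(p̂(1−p̂)(1/n₁+1/n₂)) = √(0.4138·0.5862·0.0092109) = √(0.00223427) = 0.0473.
z = (0.4481 − 0.3995)/0.0473 = 0.0486/0.0473 = 1.03.
p-value = P(Z < 1.028) ≈ 0.8480.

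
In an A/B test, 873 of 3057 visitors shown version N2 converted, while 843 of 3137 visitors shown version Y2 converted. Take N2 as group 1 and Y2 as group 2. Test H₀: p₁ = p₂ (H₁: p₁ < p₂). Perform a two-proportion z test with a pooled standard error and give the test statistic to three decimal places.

z = 1.481

p̂₁ = 873/3057 ≈ 0.28557, p̂₂ = 843/3137 ≈ 0.26873.
Pooled p̂ = (873+843)/(3057+3137) = 1716/6194 = 0.27704.
SE = √(0.20029 × 0.000645894) = 0.01137.
z = (0.28557 − 0.26873)/0.01137 = 0.01684/0.01137 = 1.481.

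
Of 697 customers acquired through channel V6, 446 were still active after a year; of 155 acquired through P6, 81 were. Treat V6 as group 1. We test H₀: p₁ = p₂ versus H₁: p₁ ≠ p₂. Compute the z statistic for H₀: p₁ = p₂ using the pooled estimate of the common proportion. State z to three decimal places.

p̂₁ = 446/697 ≈ 0.63989, p̂₂ = 81/155 ≈ 0.52258.
Pooled p̂ = (446+81)/(697+155) = 527/852 = 0.61854.
SE = √(0.235947 × 0.00788633) = 0.04314.
z = (0.63989 − 0.52258)/0.04314 = 0.11731/0.04314 = 2.719.

z = 2.719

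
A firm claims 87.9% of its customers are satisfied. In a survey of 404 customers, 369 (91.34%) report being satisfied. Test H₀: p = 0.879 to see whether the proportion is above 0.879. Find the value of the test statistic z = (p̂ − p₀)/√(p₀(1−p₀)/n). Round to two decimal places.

p̂ = 369/404 ≈ 0.9134.
Standard error under H₀: √(0.879×0.121/404) = 0.0162.
z = (0.9134 − 0.879)/0.0162 = 0.0344/0.0162 = 2.12.

z = 2.12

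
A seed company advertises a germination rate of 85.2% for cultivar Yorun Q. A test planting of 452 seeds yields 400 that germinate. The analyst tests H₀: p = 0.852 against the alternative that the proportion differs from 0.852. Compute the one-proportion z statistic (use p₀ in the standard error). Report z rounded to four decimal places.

z = 1.9731

p̂ = 400/452 = 0.8849558.
Standard error under H₀: √(0.852×0.148/452) = 0.0167025.
z = (0.8849558 − 0.852)/0.0167025 = 0.0329558/0.0167025 = 1.9731.
p-value = 2·P(Z > 1.973) ≈ 0.0485.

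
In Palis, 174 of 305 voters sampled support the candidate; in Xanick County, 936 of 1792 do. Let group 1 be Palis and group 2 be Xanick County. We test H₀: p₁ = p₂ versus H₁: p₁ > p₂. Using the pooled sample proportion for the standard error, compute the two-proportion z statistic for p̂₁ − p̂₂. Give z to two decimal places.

p̂₁ = 174/305 ≈ 0.5705, p̂₂ = 936/1792 ≈ 0.5223.
Pooled p̂ = (174+936)/(305+1792) = 1110/2097 = 0.5293.
SE = √(0.24914 × 0.00383672) = 0.0309.
z = (0.5705 − 0.5223)/0.0309 = 0.0482/0.0309 = 1.56.

z = 1.56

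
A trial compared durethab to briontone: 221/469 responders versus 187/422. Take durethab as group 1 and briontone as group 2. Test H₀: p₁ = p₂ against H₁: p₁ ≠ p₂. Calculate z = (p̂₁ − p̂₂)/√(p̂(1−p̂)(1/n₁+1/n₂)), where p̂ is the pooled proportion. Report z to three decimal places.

p̂₁ = 221/469 ≈ 0.47122, p̂₂ = 187/422 ≈ 0.44313.
Pooled p̂ = (221+187)/(469+422) = 408/891 = 0.45791.
SE = √(0.248229 × 0.00450186) = 0.03343.
z = (0.47122 − 0.44313)/0.03343 = 0.02809/0.03343 = 0.840.

z = 0.840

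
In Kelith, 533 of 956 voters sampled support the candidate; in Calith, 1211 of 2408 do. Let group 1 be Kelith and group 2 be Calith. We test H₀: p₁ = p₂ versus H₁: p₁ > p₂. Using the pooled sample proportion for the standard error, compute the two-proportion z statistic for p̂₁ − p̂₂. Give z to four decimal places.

p̂₁ = 533/956 = 0.5575314, p̂₂ = 1211/2408 = 0.5029070.
Pooled p̂ = (533+1211)/(956+2408) = 1744/3364 = 0.5184304.
SE = √(p̂(1−p̂)(1/n₁+1/n₂)) = √(0.5184304·0.4815696·0.00146131) = √(0.00036483) = 0.0191005.
z = (0.5575314 − 0.5029070)/0.0191005 = 0.0546244/0.0191005 = 2.8598.

z = 2.8598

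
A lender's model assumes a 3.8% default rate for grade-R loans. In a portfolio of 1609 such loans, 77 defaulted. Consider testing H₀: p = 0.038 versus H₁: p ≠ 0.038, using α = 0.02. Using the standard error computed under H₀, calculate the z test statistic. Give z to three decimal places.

z = 2.068

p̂ = 77/1609 = 0.047856.
SE = √(p₀(1−p₀)/n) = √(0.036556/1609) = 0.004767.
z = (0.047856 − 0.038)/0.004767 = 0.009856/0.004767 = 2.068.
p-value = 2·P(Z > 2.068) ≈ 0.0387, so at α = 0.02 we fail to reject H₀.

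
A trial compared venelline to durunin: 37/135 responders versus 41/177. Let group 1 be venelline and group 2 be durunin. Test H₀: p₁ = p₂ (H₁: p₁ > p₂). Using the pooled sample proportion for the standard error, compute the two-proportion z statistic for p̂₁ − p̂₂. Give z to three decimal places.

z = 0.858

p̂₁ = 37/135 = 0.27407, p̂₂ = 41/177 = 0.23164.
Pooled p̂ = (37+41)/(135+177) = 78/312 = 0.25000.
SE = √(0.1875 × 0.0130571) = 0.04948.
z = (0.27407 − 0.23164)/0.04948 = 0.04243/0.04948 = 0.858.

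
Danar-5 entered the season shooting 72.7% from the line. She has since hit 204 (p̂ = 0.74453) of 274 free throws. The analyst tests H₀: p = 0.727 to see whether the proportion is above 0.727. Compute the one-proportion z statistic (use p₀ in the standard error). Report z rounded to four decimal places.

z = 0.6512

p̂ = 204/274 = 0.744526.
Under H₀, SE = √(0.727·0.273/274) = √(0.000724347) = 0.026914.
z = (0.744526 − 0.727)/0.026914 = 0.017526/0.026914 = 0.6512.
p-value = P(Z > 0.651) ≈ 0.2575.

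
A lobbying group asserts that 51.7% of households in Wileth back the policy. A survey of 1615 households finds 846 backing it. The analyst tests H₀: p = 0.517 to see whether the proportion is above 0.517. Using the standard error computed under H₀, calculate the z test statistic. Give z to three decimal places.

p̂ = 846/1615 ≈ 0.52384.
Standard error under H₀: √(0.517×0.483/1615) = 0.01243.
z = (0.52384 − 0.517)/0.01243 = 0.00684/0.01243 = 0.550.
p-value = P(Z > 0.550) ≈ 0.2912.

z = 0.550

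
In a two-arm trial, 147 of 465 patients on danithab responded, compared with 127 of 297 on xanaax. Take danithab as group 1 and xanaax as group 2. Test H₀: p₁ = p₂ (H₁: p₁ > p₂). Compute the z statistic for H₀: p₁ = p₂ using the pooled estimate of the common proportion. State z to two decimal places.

z = -3.13

p̂₁ = 147/465 = 0.3161, p̂₂ = 127/297 = 0.4276.
Pooled p̂ = (147+127)/(465+297) = 274/762 = 0.3596.
SE = √(p̂(1−p̂)(1/n₁+1/n₂)) = √(0.3596·0.6404·0.00551754) = √(0.00127059) = 0.0356.
z = (0.3161 − 0.4276)/0.0356 = -0.1115/0.0356 = -3.13.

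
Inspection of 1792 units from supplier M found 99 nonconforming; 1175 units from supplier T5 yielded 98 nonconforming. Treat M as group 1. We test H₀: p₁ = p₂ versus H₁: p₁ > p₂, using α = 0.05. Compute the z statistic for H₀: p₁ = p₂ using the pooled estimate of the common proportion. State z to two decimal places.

z = -3.01

p̂₁ = 99/1792 ≈ 0.05525, p̂₂ = 98/1175 ≈ 0.08340.
Pooled p̂ = (99+98)/(1792+1175) = 197/2967 = 0.06640.
SE = √(p̂(1−p̂)(1/n₁+1/n₂)) = √(0.06640·0.93360·0.0014091) = √(8.73479e-05) = 0.00935.
z = (0.05525 − 0.08340)/0.00935 = -0.02815/0.00935 = -3.01.
p-value = P(Z > -3.013) ≈ 0.9987, so at α = 0.05 we fail to reject H₀.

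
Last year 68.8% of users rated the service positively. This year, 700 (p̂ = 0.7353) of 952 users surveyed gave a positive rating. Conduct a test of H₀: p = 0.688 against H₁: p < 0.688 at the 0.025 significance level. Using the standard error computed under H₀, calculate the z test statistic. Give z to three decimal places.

p̂ = 700/952 ≈ 0.735294.
Standard error under H₀: √(0.688×0.312/952) = 0.015016.
z = (0.735294 − 0.688)/0.015016 = 0.047294/0.015016 = 3.150.
p-value = P(Z < 3.150) ≈ 0.9992. With α = 0.025, fail to reject H₀.

z = 3.150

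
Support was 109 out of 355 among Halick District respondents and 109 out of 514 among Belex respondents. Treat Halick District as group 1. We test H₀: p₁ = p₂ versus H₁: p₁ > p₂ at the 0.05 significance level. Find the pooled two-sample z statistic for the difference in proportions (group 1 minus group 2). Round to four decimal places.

z = 3.1748

p̂₁ = 109/355 ≈ 0.307042, p̂₂ = 109/514 ≈ 0.212062.
Pooled p̂ = (109+109)/(355+514) = 218/869 = 0.250863.
SE = √(p̂(1−p̂)(1/n₁+1/n₂)) = √(0.250863·0.749137·0.00476243) = √(0.000895007) = 0.029917.
z = (0.307042 − 0.212062)/0.029917 = 0.094980/0.029917 = 3.1748.
p-value = P(Z > 3.175) ≈ 0.0007. With α = 0.05, reject H₀.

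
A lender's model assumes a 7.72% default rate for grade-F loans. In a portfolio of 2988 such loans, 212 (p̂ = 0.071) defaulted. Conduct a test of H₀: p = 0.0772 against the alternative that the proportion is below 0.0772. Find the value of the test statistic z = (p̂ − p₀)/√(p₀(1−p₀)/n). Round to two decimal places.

p̂ = 212/2988 ≈ 0.07095.
Standard error under H₀: √(0.0772×0.9228/2988) = 0.00488.
z = (0.07095 − 0.0772)/0.00488 = -0.00625/0.00488 = -1.28.
p-value = P(Z < -1.280) ≈ 0.1003.

z = -1.28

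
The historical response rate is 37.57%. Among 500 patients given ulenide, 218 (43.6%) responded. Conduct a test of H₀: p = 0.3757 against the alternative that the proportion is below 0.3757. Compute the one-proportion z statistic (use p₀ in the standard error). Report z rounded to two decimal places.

z = 2.78

p̂ = 218/500 = 0.4360.
Under H₀, SE = √(0.3757·0.6243/500) = √(0.000469099) = 0.0217.
z = (0.4360 − 0.3757)/0.0217 = 0.0603/0.0217 = 2.78.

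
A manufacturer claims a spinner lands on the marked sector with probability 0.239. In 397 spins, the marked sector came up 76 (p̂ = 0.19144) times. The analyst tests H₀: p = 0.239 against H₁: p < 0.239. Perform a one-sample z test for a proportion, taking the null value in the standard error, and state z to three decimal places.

p̂ = 76/397 = 0.19144.
Standard error under H₀: √(0.239×0.761/397) = 0.02140.
z = (0.19144 − 0.239)/0.02140 = -0.04756/0.02140 = -2.222.

z = -2.222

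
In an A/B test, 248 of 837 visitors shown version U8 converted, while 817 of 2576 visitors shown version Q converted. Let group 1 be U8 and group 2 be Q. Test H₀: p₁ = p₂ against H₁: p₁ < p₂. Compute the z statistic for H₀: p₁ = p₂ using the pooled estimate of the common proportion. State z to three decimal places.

p̂₁ = 248/837 = 0.29630, p̂₂ = 817/2576 = 0.31716.
Pooled p̂ = (248+817)/(837+2576) = 1065/3413 = 0.31204.
SE = √(0.214672 × 0.00158294) = 0.01843.
z = (0.29630 − 0.31716)/0.01843 = -0.02086/0.01843 = -1.132.

z = -1.132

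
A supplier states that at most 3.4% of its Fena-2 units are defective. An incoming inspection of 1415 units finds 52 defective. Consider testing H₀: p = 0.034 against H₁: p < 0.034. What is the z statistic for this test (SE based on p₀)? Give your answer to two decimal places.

z = 0.57

p̂ = 52/1415 ≈ 0.03675.
Under H₀, SE = √(0.034·0.966/1415) = √(2.32113e-05) = 0.00482.
z = (0.03675 − 0.034)/0.00482 = 0.00275/0.00482 = 0.57.
p-value = P(Z < 0.571) ≈ 0.7159.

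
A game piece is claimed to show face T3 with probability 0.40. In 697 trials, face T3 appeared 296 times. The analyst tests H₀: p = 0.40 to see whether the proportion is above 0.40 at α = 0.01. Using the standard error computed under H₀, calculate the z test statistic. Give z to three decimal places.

z = 1.330

p̂ = 296/697 = 0.42468.
Standard error under H₀: √(0.4×0.6/697) = 0.01856.
z = (0.42468 − 0.4)/0.01856 = 0.02468/0.01856 = 1.330.
p-value = P(Z > 1.330) ≈ 0.0918; since p > α = 0.01, fail to reject H₀.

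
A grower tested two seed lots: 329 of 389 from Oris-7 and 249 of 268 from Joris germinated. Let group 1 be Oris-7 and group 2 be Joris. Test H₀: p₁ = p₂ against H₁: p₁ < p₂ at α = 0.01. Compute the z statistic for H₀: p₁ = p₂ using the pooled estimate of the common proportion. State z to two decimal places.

z = -3.23

p̂₁ = 329/389 ≈ 0.8458, p̂₂ = 249/268 ≈ 0.9291.
Pooled p̂ = (329+249)/(389+268) = 578/657 = 0.8798.
SE = √(p̂(1−p̂)(1/n₁+1/n₂)) = √(0.8798·0.1202·0.00630204) = √(0.000666661) = 0.0258.
z = (0.8458 − 0.9291)/0.0258 = -0.0833/0.0258 = -3.23.
p-value = P(Z < -3.228) ≈ 0.0006. With α = 0.01, reject H₀.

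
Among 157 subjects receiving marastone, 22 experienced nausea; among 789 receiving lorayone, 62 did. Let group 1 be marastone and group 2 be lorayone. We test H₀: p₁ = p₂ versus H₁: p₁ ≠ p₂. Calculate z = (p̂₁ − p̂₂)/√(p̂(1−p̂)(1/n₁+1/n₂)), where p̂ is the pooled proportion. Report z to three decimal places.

z = 2.476

p̂₁ = 22/157 = 0.14013, p̂₂ = 62/789 = 0.07858.
Pooled p̂ = (22+62)/(157+789) = 84/946 = 0.08879.
SE = √(0.0809104 × 0.00763685) = 0.02486.
z = (0.14013 − 0.07858)/0.02486 = 0.06155/0.02486 = 2.476.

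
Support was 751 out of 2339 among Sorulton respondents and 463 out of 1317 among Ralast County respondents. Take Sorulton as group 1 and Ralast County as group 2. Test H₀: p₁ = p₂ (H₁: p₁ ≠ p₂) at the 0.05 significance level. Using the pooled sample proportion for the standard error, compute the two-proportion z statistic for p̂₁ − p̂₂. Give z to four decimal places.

z = -1.8786

p̂₁ = 751/2339 = 0.3210774, p̂₂ = 463/1317 = 0.3515566.
Pooled p̂ = (751+463)/(2339+1317) = 1214/3656 = 0.3320569.
SE = √(p̂(1−p̂)(1/n₁+1/n₂)) = √(0.3320569·0.6679431·0.00118683) = √(0.000263234) = 0.0162245.
z = (0.3210774 − 0.3515566)/0.0162245 = -0.0304792/0.0162245 = -1.8786.
p-value = 2·P(Z > 1.879) ≈ 0.0603; since p > α = 0.05, fail to reject H₀.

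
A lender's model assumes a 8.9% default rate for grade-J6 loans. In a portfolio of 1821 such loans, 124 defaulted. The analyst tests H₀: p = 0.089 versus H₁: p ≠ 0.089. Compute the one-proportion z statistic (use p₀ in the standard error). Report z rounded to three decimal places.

z = -3.133

p̂ = 124/1821 ≈ 0.068094.
Under H₀, SE = √(0.089·0.911/1821) = √(4.45244e-05) = 0.006673.
z = (0.068094 − 0.089)/0.006673 = -0.020906/0.006673 = -3.133.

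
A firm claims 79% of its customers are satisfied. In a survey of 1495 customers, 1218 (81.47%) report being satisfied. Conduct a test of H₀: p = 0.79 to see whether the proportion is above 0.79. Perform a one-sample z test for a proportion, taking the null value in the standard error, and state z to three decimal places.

p̂ = 1218/1495 ≈ 0.814716.
Under H₀, SE = √(0.79·0.21/1495) = √(0.00011097) = 0.010534.
z = (0.814716 − 0.79)/0.010534 = 0.024716/0.010534 = 2.346.

z = 2.346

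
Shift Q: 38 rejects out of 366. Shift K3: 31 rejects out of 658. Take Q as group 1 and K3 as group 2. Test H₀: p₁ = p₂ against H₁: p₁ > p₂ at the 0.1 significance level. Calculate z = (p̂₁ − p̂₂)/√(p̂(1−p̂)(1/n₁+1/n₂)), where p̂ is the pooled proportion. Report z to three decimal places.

z = 3.469

p̂₁ = 38/366 = 0.10383, p̂₂ = 31/658 = 0.04711.
Pooled p̂ = (38+31)/(366+658) = 69/1024 = 0.06738.
SE = √(0.0628424 × 0.004252) = 0.01635.
z = (0.10383 − 0.04711)/0.01635 = 0.05672/0.01635 = 3.469.
p-value = P(Z > 3.469) ≈ 0.0003. With α = 0.1, reject H₀.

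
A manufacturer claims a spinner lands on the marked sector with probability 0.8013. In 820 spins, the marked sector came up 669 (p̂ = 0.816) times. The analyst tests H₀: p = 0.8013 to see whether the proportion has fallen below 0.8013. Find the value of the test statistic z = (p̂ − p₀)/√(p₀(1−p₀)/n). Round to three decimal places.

z = 1.044

p̂ = 669/820 ≈ 0.815854.
Standard error under H₀: √(0.8013×0.1987/820) = 0.013934.
z = (0.815854 − 0.8013)/0.013934 = 0.014554/0.013934 = 1.044.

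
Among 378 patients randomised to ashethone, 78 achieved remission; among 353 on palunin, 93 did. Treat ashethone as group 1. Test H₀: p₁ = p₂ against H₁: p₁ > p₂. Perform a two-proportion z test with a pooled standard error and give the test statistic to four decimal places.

z = -1.8226

p̂₁ = 78/378 = 0.206349, p̂₂ = 93/353 = 0.263456.
Pooled p̂ = (78+93)/(378+353) = 171/731 = 0.233926.
SE = √(p̂(1−p̂)(1/n₁+1/n₂)) = √(0.233926·0.766074·0.00547836) = √(0.000981749) = 0.031333.
z = (0.206349 − 0.263456)/0.031333 = -0.057107/0.031333 = -1.8226.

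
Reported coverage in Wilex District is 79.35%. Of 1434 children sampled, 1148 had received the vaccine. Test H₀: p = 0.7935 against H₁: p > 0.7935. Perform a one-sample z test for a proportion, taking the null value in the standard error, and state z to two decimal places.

z = 0.66

p̂ = 1148/1434 ≈ 0.8006.
SE = √(p₀(1−p₀)/n) = √(0.16386/1434) = 0.0107.
z = (0.8006 − 0.7935)/0.0107 = 0.0071/0.0107 = 0.66.
p-value = P(Z > 0.660) ≈ 0.2545.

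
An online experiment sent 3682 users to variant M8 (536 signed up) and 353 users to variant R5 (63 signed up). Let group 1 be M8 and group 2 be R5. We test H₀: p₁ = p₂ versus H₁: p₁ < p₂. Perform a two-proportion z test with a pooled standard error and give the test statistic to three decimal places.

p̂₁ = 536/3682 ≈ 0.14557, p̂₂ = 63/353 ≈ 0.17847.
Pooled p̂ = (536+63)/(3682+353) = 599/4035 = 0.14845.
SE = √(p̂(1−p̂)(1/n₁+1/n₂)) = √(0.14845·0.85155·0.00310445) = √(0.000392444) = 0.01981.
z = (0.14557 − 0.17847)/0.01981 = -0.03290/0.01981 = -1.661.

z = -1.661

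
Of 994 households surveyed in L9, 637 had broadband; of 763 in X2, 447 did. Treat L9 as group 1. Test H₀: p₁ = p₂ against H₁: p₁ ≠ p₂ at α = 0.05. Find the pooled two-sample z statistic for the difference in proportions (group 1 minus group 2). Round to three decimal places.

z = 2.351

p̂₁ = 637/994 ≈ 0.640845, p̂₂ = 447/763 ≈ 0.585845.
Pooled p̂ = (637+447)/(994+763) = 1084/1757 = 0.616961.
SE = √(p̂(1−p̂)(1/n₁+1/n₂)) = √(0.616961·0.383039·0.00231665) = √(0.000547472) = 0.023398.
z = (0.640845 − 0.585845)/0.023398 = 0.055000/0.023398 = 2.351.
p-value = 2·P(Z > 2.351) ≈ 0.0187; since p < α = 0.05, reject H₀.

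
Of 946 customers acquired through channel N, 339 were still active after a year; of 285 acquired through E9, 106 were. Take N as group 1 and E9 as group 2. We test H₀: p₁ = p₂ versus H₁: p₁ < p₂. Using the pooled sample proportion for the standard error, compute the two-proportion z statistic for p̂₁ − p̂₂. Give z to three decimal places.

p̂₁ = 339/946 = 0.35835, p̂₂ = 106/285 = 0.37193.
Pooled p̂ = (339+106)/(946+285) = 445/1231 = 0.36149.
SE = √(0.230816 × 0.00456585) = 0.03246.
z = (0.35835 − 0.37193)/0.03246 = -0.01358/0.03246 = -0.418.
p-value = P(Z < -0.418) ≈ 0.3379.

z = -0.418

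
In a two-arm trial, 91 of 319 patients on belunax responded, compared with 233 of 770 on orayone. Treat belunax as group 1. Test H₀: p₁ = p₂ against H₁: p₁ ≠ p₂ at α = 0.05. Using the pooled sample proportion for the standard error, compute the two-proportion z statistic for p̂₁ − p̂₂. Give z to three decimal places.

p̂₁ = 91/319 ≈ 0.28527, p̂₂ = 233/770 ≈ 0.30260.
Pooled p̂ = (91+233)/(319+770) = 324/1089 = 0.29752.
SE = √(0.209002 × 0.0044335) = 0.03044.
z = (0.28527 − 0.30260)/0.03044 = -0.01733/0.03044 = -0.569.
Two-sided p-value ≈ 2·Φ(−0.569) = 0.5691, so at α = 0.05 we fail to reject H₀.

z = -0.569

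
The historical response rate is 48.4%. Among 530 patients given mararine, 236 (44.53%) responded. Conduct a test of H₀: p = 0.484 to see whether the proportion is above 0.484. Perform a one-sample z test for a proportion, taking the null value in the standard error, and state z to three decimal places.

p̂ = 236/530 ≈ 0.44528.
Under H₀, SE = √(0.484·0.516/530) = √(0.000471215) = 0.02171.
z = (0.44528 − 0.484)/0.02171 = -0.03872/0.02171 = -1.784.

z = -1.784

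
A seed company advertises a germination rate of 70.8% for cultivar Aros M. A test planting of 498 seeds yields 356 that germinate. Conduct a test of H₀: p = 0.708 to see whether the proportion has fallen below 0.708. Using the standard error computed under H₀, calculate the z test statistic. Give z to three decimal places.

p̂ = 356/498 ≈ 0.71486.
SE = √(p₀(1−p₀)/n) = √(0.20674/498) = 0.02037.
z = (0.71486 − 0.708)/0.02037 = 0.00686/0.02037 = 0.337.
p-value = P(Z < 0.337) ≈ 0.6318.

z = 0.337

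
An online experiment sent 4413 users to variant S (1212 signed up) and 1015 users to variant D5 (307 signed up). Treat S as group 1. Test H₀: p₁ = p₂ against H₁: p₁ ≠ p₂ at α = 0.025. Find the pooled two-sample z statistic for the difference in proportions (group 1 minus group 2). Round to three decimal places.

p̂₁ = 1212/4413 = 0.27464, p̂₂ = 307/1015 = 0.30246.
Pooled p̂ = (1212+307)/(4413+1015) = 1519/5428 = 0.27985.
SE = √(p̂(1−p̂)(1/n₁+1/n₂)) = √(0.27985·0.72015·0.00121182) = √(0.000244221) = 0.01563.
z = (0.27464 − 0.30246)/0.01563 = -0.02782/0.01563 = -1.780.
Two-sided p-value ≈ 2·Φ(−1.780) = 0.0750, so at α = 0.025 we fail to reject H₀.

z = -1.780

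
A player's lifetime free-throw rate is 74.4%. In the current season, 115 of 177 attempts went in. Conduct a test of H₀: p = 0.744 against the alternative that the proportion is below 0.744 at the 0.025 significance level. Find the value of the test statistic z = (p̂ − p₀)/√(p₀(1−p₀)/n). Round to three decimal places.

p̂ = 115/177 ≈ 0.64972.
SE = √(p₀(1−p₀)/n) = √(0.19046/177) = 0.03280.
z = (0.64972 − 0.744)/0.03280 = -0.09428/0.03280 = -2.874.
p-value = P(Z < -2.874) ≈ 0.0020. With α = 0.025, reject H₀.

z = -2.874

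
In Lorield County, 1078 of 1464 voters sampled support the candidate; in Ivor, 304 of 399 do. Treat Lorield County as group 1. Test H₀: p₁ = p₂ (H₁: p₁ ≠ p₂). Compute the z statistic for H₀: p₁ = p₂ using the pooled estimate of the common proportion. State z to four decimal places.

z = -1.0344

p̂₁ = 1078/1464 ≈ 0.736339, p̂₂ = 304/399 ≈ 0.761905.
Pooled p̂ = (1078+304)/(1464+399) = 1382/1863 = 0.741814.
SE = √(0.191526 × 0.00318933) = 0.024715.
z = (0.736339 − 0.761905)/0.024715 = -0.025566/0.024715 = -1.0344.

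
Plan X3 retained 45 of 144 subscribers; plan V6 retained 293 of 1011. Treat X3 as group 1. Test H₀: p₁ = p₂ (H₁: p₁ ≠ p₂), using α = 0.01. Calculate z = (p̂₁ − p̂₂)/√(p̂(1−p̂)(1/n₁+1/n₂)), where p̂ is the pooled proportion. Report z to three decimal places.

p̂₁ = 45/144 ≈ 0.31250, p̂₂ = 293/1011 ≈ 0.28981.
Pooled p̂ = (45+293)/(144+1011) = 338/1155 = 0.29264.
SE = √(0.207002 × 0.00793356) = 0.04052.
z = (0.31250 − 0.28981)/0.04052 = 0.02269/0.04052 = 0.560.
Two-sided p-value ≈ 2·Φ(−0.560) = 0.5756, so at α = 0.01 we fail to reject H₀.

z = 0.560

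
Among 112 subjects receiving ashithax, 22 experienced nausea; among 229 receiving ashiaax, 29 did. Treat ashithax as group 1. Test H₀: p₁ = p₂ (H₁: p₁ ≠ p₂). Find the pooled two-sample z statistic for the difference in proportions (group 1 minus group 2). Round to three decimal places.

p̂₁ = 22/112 ≈ 0.19643, p̂₂ = 29/229 ≈ 0.12664.
Pooled p̂ = (22+29)/(112+229) = 51/341 = 0.14956.
SE = √(p̂(1−p̂)(1/n₁+1/n₂)) = √(0.14956·0.85044·0.0132954) = √(0.00169106) = 0.04112.
z = (0.19643 − 0.12664)/0.04112 = 0.06979/0.04112 = 1.697.

z = 1.697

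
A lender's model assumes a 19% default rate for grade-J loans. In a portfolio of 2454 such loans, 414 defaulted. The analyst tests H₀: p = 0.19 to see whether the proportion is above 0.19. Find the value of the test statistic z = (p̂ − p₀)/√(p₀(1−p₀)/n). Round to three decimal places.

z = -2.689

p̂ = 414/2454 = 0.16870.
SE = √(p₀(1−p₀)/n) = √(0.1539/2454) = 0.00792.
z = (0.16870 − 0.19)/0.00792 = -0.02130/0.00792 = -2.689.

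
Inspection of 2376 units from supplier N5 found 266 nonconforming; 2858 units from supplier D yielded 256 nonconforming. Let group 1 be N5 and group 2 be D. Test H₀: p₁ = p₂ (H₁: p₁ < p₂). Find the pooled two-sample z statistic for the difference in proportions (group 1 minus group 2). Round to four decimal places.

p̂₁ = 266/2376 = 0.111953, p̂₂ = 256/2858 = 0.089573.
Pooled p̂ = (266+256)/(2376+2858) = 522/5234 = 0.099733.
SE = √(0.0897859 × 0.00077077) = 0.008319.
z = (0.111953 − 0.089573)/0.008319 = 0.022380/0.008319 = 2.6902.

z = 2.6902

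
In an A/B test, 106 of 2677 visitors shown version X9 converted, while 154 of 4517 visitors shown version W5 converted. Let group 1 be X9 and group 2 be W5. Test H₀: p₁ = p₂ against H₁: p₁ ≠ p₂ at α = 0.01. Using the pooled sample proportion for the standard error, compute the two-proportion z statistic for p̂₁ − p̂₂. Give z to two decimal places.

z = 1.21

p̂₁ = 106/2677 = 0.03960, p̂₂ = 154/4517 = 0.03409.
Pooled p̂ = (106+154)/(2677+4517) = 260/7194 = 0.03614.
SE = √(p̂(1−p̂)(1/n₁+1/n₂)) = √(0.03614·0.96386·0.000594938) = √(2.07247e-05) = 0.00455.
z = (0.03960 − 0.03409)/0.00455 = 0.00551/0.00455 = 1.21.
Two-sided p-value ≈ 2·Φ(−1.209) = 0.2267. With α = 0.01, fail to reject H₀.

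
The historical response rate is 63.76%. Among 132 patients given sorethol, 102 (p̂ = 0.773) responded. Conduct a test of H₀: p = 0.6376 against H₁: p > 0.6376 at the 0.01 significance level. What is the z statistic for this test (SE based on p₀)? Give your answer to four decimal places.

z = 3.2297

p̂ = 102/132 = 0.772727.
Standard error under H₀: √(0.6376×0.3624/132) = 0.041839.
z = (0.772727 − 0.6376)/0.041839 = 0.135127/0.041839 = 3.2297.
p-value = P(Z > 3.230) ≈ 0.0006, so at α = 0.01 we reject H₀.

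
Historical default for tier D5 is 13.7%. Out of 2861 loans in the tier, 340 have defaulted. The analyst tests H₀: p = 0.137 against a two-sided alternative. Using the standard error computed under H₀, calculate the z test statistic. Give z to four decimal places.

z = -2.8250

p̂ = 340/2861 ≈ 0.1188396.
Standard error under H₀: √(0.137×0.863/2861) = 0.0064285.
z = (0.1188396 − 0.137)/0.0064285 = -0.0181604/0.0064285 = -2.8250.
p-value = 2·P(Z > 2.825) ≈ 0.0047.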